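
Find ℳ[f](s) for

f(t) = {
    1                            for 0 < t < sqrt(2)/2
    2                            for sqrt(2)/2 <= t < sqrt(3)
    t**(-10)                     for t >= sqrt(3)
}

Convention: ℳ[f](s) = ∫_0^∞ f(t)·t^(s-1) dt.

(sqrt(2)/2)**s*(-6**(s/2)*s - 486*6**(s/2)*(10 - s) - 243*s + 2430)/(243*s*(s - 10))
  0 < Re(s) < 10

back out the power substitution: 1 on [0, 1/2); 2 on [1/2, 3); t**(-5) on [3, ∞)
the shared t-power comes off first: t on [0, 1/2); 2*t on [1/2, 3); t**(-4) on [3, ∞)
slice at sqrt(2)/2, sqrt(3), transform all 3 pieces, and sum them
∫ over [0, sqrt(2)/2) of 1·t^(s-1) joins the sum
on [sqrt(2)/2, sqrt(3)) integrate f = 2 against the kernel
on [sqrt(3), ∞): add ∫ t**(-10)·t^(s-1) dt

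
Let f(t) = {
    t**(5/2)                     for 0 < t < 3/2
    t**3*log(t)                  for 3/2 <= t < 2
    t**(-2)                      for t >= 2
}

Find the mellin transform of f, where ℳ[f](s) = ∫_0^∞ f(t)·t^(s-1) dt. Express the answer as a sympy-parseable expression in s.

reversing the shared t-power: sqrt(t) on [0, 3/2); t*log(t) on [3/2, 2); t**(-4) on [2, ∞)
breakpoints 3/2, 2: one integral from each of the 3 segments
between 0 and 3/2 the integrand is t**(5/2)·t^(s-1)
between 3/2 and 2 the integrand is t**3*log(t)·t^(s-1)
on [2, ∞) integrate f = t**(-2) against the kernel

(-64*2**(2*s)*(s - 2)*(2*s + 5) - 2*2**(2*s)*(2*s + 5)*(2*s + (s + 2)**2 + 5) + 3**s*(s - 2)*(s + 2)*(2*s + 5)*(-27*log(3) + 27*log(2)) + 3**s*(s - 2)*(2*s + 5)*(-27*log(3) + 27*log(2)) + 27*3**s*(s - 2)*(2*s + 5) + 18*3**s*sqrt(6)*(s - 2)*(2*s + (s + 2)**2 + 5) + 64*4**s*(s - 2)*(s + 2)*(2*s + 5)*log(2) + 64*4**s*(s - 2)*(2*s + 5)*log(2))/(8*2**s*(s - 2)*(2*s + 5)*(2*s + (s + 2)**2 + 5))
  -5/2 < Re(s) < 2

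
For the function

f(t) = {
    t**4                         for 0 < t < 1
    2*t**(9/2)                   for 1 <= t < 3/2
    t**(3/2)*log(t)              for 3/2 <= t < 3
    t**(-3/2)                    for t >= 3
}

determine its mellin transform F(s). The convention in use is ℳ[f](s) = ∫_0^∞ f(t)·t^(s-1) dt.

2**(-s - 5/2)*(324*2**(s + 5/2)*(s - 3/2)*(s + 9/2)*(-2*s + (s + 5/2)**2 - 4) - 324*2**(s + 5/2)*(s - 3/2)*(2*s + 8)*(-2*s + (s + 5/2)**2 - 4) - 108*3**(s + 5/2)*(s - 3/2)*(s + 5/2)*(s + 9/2)*(2*s + 8)*log(3) + 108*3**(s + 5/2)*(s - 3/2)*(s + 5/2)*(s + 9/2)*(2*s + 8)*log(2) - 108*3**(s + 5/2)*(s - 3/2)*(s + 9/2)*(2*s + 8)*log(2) + 108*3**(s + 5/2)*(s - 3/2)*(s + 9/2)*(2*s + 8) + 108*3**(s + 5/2)*(s - 3/2)*(s + 9/2)*(2*s + 8)*log(3) + 729*3**(s + 5/2)*(s - 3/2)*(2*s + 8)*(-2*s + (s + 5/2)**2 - 4) + 54*6**(s + 5/2)*(s - 3/2)*(s + 5/2)*(s + 9/2)*(2*s + 8)*log(3) - 54*6**(s + 5/2)*(s - 3/2)*(s + 9/2)*(2*s + 8)*log(3) - 54*6**(s + 5/2)*(s - 3/2)*(s + 9/2)*(2*s + 8) - 2*6**(s + 5/2)*(s + 9/2)*(2*s + 8)*(-2*s + (s + 5/2)**2 - 4))/(162*(s - 3/2)*(s + 9/2)*(2*s + 8)*(-2*s + (s + 5/2)**2 - 4))
  -4 < Re(s) < 3/2

back out the shared t-power: t**(7/2) on [0, 1); 2*t**4 on [1, 3/2); t*log(t) on [3/2, 3); …
peel off the shared t-power: t**(3/2) on [0, 1); 2*t**2 on [1, 3/2); log(t)/t on [3/2, 3); …
breakpoints 1, 3/2, 3: one integral from each of the 4 segments
∫ over [0, 1) of t**4·t^(s-1) joins the sum
on [1, 3/2): add ∫ 2*t**(9/2)·t^(s-1) dt
∫ t**(3/2)*log(t)·t^(s-1) over [3/2, 3)
∫ t**(-3/2)·t^(s-1) over [3, ∞)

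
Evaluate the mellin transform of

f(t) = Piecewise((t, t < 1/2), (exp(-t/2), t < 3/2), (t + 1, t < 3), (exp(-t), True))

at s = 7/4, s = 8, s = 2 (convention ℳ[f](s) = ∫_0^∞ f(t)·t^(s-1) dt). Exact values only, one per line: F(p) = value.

F(7/4) = 2**(1/4)*(-308*sqrt(2)*uppergamma(7/4, 3/4) - 129*3**(3/4) + 7 + 77*2**(3/4)*uppergamma(7/4, 3) + 308*sqrt(2)*uppergamma(7/4, 1/4) + 384*6**(3/4))/154
F(8) = -174811815*exp(-3/4)/64 + 55289551/18432 + 100026*exp(-3) + 106028861*exp(-1/4)/64
F(2) = -7*exp(-3/4) + 4*exp(-3) + 5*exp(-1/4) + 271/24

integrate the 4 segments split at 1/2, 3/2, 3, then add the results
∫ t·t^(s-1) over [0, 1/2)
∫ over [1/2, 3/2) of exp(-t/2)·t^(s-1) joins the sum
∫ (t + 1)·t^(s-1) over [3/2, 3)
∫ over [3, ∞) of exp(-t)·t^(s-1) joins the sum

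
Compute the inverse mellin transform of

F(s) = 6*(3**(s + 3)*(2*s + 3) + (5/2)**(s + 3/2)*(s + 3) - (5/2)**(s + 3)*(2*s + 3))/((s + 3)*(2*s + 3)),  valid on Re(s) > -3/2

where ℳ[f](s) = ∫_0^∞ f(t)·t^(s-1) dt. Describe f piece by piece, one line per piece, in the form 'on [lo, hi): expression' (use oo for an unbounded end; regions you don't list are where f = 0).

on [0, 5/2): 3*t**(3/2)
on [5/2, 3): 6*t**3

summing 2 kernel integrals split by 5/2 yields ℳ[f](s)
over [0, 5/2), the kernel integral of 3*t**(3/2) enters the sum
piece [5/2, 3): integrate 6*t**3 against the kernel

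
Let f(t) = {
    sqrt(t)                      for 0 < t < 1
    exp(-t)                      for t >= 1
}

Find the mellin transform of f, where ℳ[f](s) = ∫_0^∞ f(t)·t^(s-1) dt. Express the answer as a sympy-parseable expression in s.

breakpoints 1: one integral from each of the 2 segments
∫ over [0, 1) of sqrt(t)·t^(s-1) joins the sum
segment [1, ∞) carries exp(-t); integrate it

((2*s + 1)*uppergamma(s, 1) + 2)/(2*s + 1)
  Re(s) > -1/2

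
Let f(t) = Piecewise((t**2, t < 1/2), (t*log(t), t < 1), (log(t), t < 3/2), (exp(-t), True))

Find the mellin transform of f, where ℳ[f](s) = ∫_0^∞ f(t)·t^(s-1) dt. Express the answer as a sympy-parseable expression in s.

(4*2**s*s**2*(s + 2)*(s**2 + 2*s + 1)*uppergamma(s, 3/2) - 4*2**s*s**2*(s + 2) + 4*2**s*(s + 2)*(s**2 + 2*s + 1) + 3**s*s*(s + 2)*(-4*log(2) + 4*log(3))*(s**2 + 2*s + 1) - 4*3**s*(s + 2)*(s**2 + 2*s + 1) + s**3*(s + 2)*log(4) + s**2*(s + 2)*log(4) + 2*s**2*(s + 2) + s**2*(s**2 + 2*s + 1))/(4*2**s*s**2*(s + 2)*(s**2 + 2*s + 1))
  Re(s) > -2

decompose at 1/2, 1, 3/2; ℳ[f](s) sums the 4 pieces' integrals
between 0 and 1/2 the integrand is t**2·t^(s-1)
over [1/2, 1), the kernel integral of t*log(t) enters the sum
piece [1, 3/2): integrate log(t) against the kernel
[3/2, ∞) adds the kernel integral of exp(-t)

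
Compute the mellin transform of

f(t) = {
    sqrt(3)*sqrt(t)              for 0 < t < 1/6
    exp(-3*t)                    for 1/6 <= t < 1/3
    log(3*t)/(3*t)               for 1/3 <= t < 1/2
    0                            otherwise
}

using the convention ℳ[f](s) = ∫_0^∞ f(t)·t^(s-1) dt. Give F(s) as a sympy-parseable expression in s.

undo the common scale on t: sqrt(t) on [0, 1/2); exp(-t) on [1/2, 1); log(t)/t on [1, 3/2)
slice at 1/6, 1/3, transform all 3 pieces, and sum them
for t in [0, 1/6): the term is ∫ sqrt(3)*sqrt(t)·t^(s-1)
segment [1/6, 1/3) carries exp(-3*t); integrate it
∫ over [1/3, 1/2) of log(3*t)/(3*t)·t^(s-1) joins the sum

(3*2**s*(2*s + 1)*(s**2 - 2*s + 1)*uppergamma(s, 1/2) - 3*2**s*(2*s + 1)*(s**2 - 2*s + 1)*uppergamma(s, 1) + 3*2**s*(2*s + 1) + 3**s*s*(2*s + 1)*(-2*log(2) + 2*log(3)) - 2*3**s*(2*s + 1) + 3**s*(2*s + 1)*(-2*log(3) + 2*log(2)) + 3*sqrt(2)*(s**2 - 2*s + 1))/(3*6**s*(2*s + 1)*(s**2 - 2*s + 1))
  Re(s) > -1/2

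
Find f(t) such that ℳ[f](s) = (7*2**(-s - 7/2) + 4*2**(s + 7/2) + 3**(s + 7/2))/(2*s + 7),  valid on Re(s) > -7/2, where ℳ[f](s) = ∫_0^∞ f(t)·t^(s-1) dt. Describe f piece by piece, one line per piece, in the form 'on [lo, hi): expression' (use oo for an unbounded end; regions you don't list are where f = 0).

linearity at 1/2, 2 turns ℳ[f](s) into 3 summed integrals
piece [0, 1/2): integrate 6*t**(7/2) against the kernel
piece [1/2, 2): integrate 5*t**(7/2)/2 against the kernel
∫ over [2, 3) of t**(7/2)/2·t^(s-1) joins the sum

on [0, 1/2): 6*t**(7/2)
on [1/2, 2): 5*t**(7/2)/2
on [2, 3): t**(7/2)/2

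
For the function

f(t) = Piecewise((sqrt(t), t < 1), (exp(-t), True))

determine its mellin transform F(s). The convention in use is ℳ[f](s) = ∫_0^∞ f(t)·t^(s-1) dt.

((2*s + 1)*uppergamma(s, 1) + 2)/(2*s + 1)
  Re(s) > -1/2

cuts at 1: linearity sums the 2 kernel integrals
segment [0, 1) carries sqrt(t); integrate it
∫ exp(-t)·t^(s-1) over [1, ∞)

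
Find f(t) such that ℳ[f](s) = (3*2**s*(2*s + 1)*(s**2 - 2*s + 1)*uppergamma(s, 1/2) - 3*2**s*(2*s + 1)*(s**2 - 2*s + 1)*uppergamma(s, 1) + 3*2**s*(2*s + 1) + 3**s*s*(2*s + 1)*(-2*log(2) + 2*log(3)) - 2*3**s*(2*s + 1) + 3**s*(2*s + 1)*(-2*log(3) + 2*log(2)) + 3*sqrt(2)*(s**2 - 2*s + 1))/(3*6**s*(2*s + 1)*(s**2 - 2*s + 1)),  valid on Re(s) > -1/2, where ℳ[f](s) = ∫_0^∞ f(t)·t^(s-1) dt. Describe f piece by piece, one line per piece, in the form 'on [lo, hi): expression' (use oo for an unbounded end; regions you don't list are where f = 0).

undo the common scale on t: sqrt(2)*sqrt(t) on [0, 1/4); exp(-2*t) on [1/4, 1/2); log(2*t)/(2*t) on [1/2, 3/4)
invert the common scale on t to get sqrt(t) on [0, 1/2); exp(-t) on [1/2, 1); log(t)/t on [1, 3/2)
integrate the 3 segments split at 1/6, 1/3, then add the results
between 0 and 1/6 the integrand is sqrt(3)*sqrt(t)·t^(s-1)
piece [1/6, 1/3): integrate exp(-3*t) against the kernel
between 1/3 and 1/2 the integrand is log(3*t)/(3*t)·t^(s-1)

on [0, 1/6): sqrt(3)*sqrt(t)
on [1/6, 1/3): exp(-3*t)
on [1/3, 1/2): log(3*t)/(3*t)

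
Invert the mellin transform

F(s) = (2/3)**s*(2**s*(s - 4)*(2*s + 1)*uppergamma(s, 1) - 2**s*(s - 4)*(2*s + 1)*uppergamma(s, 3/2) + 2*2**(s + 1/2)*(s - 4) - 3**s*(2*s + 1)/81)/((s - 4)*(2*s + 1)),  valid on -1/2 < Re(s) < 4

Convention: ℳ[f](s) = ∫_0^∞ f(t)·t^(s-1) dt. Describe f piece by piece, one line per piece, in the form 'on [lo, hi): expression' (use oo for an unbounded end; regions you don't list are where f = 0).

peel off the common scale on t: sqrt(t) on [0, 2); exp(-t/2) on [2, 3); t**(-4) on [3, ∞)
the 3 pieces separated at 4/3, 2 each add one integral
between 0 and 4/3 the integrand is sqrt(6)*sqrt(t)/2·t^(s-1)
[4/3, 2) adds the kernel integral of exp(-3*t/4)
piece [2, ∞): integrate 16/(81*t**4) against the kernel

on [0, 4/3): sqrt(6)*sqrt(t)/2
on [4/3, 2): exp(-3*t/4)
on [2, oo): 16/(81*t**4)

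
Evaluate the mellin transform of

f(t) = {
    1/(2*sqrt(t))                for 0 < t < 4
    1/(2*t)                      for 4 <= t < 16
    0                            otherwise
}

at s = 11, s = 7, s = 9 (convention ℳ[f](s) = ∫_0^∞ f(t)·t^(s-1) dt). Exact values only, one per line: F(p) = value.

F(11) = 1154488205312/21
F(7) = 18179072/13
F(9) = 4563464192/17

reversing the shared t-power: sqrt(t)/2 on [0, 4); 1/2 on [4, 16)
reversing the power substitution: t/2 on [0, 2); 1/2 on [2, 4)
invert the common scale on t to get t on [0, 1); 1/2 on [1, 2)
decompose at 4; ℳ[f](s) sums the 2 pieces' integrals
segment [0, 4) carries 1/(2*sqrt(t)); integrate it
∫ over [4, 16) of 1/(2*t)·t^(s-1) joins the sum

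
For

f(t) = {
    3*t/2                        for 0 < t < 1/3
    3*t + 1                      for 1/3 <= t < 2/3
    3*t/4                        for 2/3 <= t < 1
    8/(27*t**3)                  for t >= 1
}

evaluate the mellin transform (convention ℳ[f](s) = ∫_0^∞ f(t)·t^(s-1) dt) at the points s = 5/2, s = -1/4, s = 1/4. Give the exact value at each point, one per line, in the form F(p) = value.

back out the common scale on t: 3*t on [0, 1/6); 6*t + 1 on [1/6, 1/3); 3*t/2 on [1/3, 1/2); …
undo the common scale on t: t on [0, 1/2); 2*t + 1 on [1/2, 1); t/2 on [1, 3/2); …
integrate the 4 segments split at 1/3, 2/3, 1, then add the results
piece [0, 1/3): integrate 3*t/2 against the kernel
∫ (3*t + 1)·t^(s-1) over [1/3, 2/3)
segment [2/3, 1) carries 3*t/4; integrate it
on [1, ∞) integrate f = 8/(27*t**3) against the kernel

F(5/2) = -19*sqrt(3)/945 + 116*sqrt(6)/945 + 305/378
F(-1/4) = 3**(1/4)*(-1053*2**(3/4) + 383*3**(3/4) + 3510)/1053
F(1/4) = 3**(3/4)*(-6534 + 1051*3**(1/4) + 7722*2**(1/4))/4455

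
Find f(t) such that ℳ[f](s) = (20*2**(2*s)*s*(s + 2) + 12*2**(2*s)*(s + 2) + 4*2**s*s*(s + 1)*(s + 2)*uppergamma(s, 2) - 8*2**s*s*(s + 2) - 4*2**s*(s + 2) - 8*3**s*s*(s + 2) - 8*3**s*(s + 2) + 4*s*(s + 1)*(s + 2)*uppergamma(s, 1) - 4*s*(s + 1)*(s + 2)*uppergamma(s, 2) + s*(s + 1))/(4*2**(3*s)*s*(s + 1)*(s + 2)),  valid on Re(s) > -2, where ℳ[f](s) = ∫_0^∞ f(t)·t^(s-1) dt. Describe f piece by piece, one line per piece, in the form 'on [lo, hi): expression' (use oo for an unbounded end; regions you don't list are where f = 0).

on [0, 1/8): 16*t**2
on [1/8, 1/4): exp(-8*t)
on [1/4, 3/8): 4*t + 1
on [3/8, 1/2): 4*t + 3
on [1/2, oo): exp(-4*t)

undo the power substitution: 16*t**4 on [0, sqrt(2)/4); exp(-8*t**2) on [sqrt(2)/4, 1/2); 4*t**2 + 1 on [1/2, sqrt(6)/4); …
the common scale on t comes off first: t**4 on [0, sqrt(2)/2); exp(-2*t**2) on [sqrt(2)/2, 1); t**2 + 1 on [1, sqrt(6)/2); …
peel off the power substitution: t**2 on [0, 1/2); exp(-2*t) on [1/2, 1); t + 1 on [1, 3/2); …
along the cuts 1/8, 1/4, 3/8, 1/2, ℳ[f](s) splits into 5 integrals
on [0, 1/8) integrate f = 16*t**2 against the kernel
segment [1/8, 1/4) carries exp(-8*t); integrate it
for t in [1/4, 3/8): the term is ∫ (4*t + 1)·t^(s-1)
[3/8, 1/2) adds the kernel integral of (4*t + 3)
piece [1/2, ∞): integrate exp(-4*t) against the kernel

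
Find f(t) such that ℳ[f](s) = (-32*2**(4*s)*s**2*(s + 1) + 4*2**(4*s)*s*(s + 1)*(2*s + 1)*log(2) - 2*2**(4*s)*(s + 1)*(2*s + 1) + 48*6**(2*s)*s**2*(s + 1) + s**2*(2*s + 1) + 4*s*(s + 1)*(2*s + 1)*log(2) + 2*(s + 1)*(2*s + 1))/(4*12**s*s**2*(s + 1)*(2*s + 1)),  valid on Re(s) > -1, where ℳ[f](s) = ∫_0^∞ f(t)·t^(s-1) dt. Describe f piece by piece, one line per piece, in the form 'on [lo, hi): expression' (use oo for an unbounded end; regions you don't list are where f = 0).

invert the common scale on t to get t on [0, 1/4); log(sqrt(t)) on [1/4, 4); 2*sqrt(t) on [4, 9)
strip the power substitution: t**2 on [0, 1/2); log(t) on [1/2, 2); 2*t on [2, 3)
split f at 1/12, 4/3: ℳ[f](s) collects 3 kernel integrals
∫ over [0, 1/12) of 3*t·t^(s-1) joins the sum
segment [1/12, 4/3) carries log(sqrt(3)*sqrt(t)); integrate it
piece [4/3, 3): integrate 2*sqrt(3)*sqrt(t) against the kernel

on [0, 1/12): 3*t
on [1/12, 4/3): log(sqrt(3)*sqrt(t))
on [4/3, 3): 2*sqrt(3)*sqrt(t)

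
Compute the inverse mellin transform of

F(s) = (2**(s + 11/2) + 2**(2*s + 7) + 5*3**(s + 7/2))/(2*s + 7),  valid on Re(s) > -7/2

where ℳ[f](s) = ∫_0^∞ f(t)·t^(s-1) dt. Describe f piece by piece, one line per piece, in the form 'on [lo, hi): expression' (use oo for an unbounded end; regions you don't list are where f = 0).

on [0, 2): 5*t**(7/2)
on [2, 3): 3*t**(7/2)
on [3, 4): t**(7/2)/2

breakpoints 2, 3: one integral from each of the 3 segments
[0, 2) adds the kernel integral of 5*t**(7/2)
for t in [2, 3): the term is ∫ 3*t**(7/2)·t^(s-1)
on [3, 4) integrate f = t**(7/2)/2 against the kernel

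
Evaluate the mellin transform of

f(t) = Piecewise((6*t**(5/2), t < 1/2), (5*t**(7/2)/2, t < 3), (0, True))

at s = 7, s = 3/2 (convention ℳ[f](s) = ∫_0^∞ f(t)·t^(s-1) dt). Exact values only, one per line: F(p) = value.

F(7) = 409*sqrt(2)/817152 + 98415*sqrt(3)/7
F(3/2) = 7781/64

treat the 2 regions marked off by 1/2 separately and sum
∫ over [0, 1/2) of 6*t**(5/2)·t^(s-1) joins the sum
on [1/2, 3) integrate f = 5*t**(7/2)/2 against the kernel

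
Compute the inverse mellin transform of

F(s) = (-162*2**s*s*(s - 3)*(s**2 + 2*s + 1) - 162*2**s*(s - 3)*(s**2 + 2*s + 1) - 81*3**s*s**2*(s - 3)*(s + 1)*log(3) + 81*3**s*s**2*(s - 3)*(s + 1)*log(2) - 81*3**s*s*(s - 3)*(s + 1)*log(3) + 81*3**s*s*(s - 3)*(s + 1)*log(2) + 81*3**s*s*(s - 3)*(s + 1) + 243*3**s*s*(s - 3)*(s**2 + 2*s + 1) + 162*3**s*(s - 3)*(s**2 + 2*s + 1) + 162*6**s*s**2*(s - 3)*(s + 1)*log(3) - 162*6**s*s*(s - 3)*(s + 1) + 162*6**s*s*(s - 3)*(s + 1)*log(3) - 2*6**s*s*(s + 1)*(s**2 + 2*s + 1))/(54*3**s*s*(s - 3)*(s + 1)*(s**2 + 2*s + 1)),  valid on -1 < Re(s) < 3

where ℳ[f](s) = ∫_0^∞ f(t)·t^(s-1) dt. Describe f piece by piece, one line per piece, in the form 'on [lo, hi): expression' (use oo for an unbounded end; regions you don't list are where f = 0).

on [0, 2/3): 3*t/2
on [2/3, 1): 3*t/2 + 3
on [1, 2): 3*t*log(3*t/2)/2
on [2, oo): 8/(27*t**3)

strip the common scale on t: t on [0, 1); t + 3 on [1, 3/2); t*log(t) on [3/2, 3); …
treat the 4 regions marked off by 2/3, 1, 2 separately and sum
segment [0, 2/3) carries 3*t/2; integrate it
the [2/3, 1) slice contributes ∫ (3*t/2 + 3)·t^(s-1) dt
∫ over [1, 2) of 3*t*log(3*t/2)/2·t^(s-1) joins the sum
segment [2, ∞) carries 8/(27*t**3); integrate it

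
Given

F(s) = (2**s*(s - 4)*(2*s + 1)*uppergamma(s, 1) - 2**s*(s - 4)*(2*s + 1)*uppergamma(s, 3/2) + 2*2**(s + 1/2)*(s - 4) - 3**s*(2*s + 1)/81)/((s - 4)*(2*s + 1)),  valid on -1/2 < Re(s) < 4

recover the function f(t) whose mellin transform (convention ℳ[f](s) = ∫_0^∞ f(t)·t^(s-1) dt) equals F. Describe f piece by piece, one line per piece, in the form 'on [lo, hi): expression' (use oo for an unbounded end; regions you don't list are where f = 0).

on [0, 2): sqrt(t)
on [2, 3): exp(-t/2)
on [3, oo): t**(-4)

treat the 3 regions marked off by 2, 3 separately and sum
∫ sqrt(t)·t^(s-1) over [0, 2)
∫ exp(-t/2)·t^(s-1) over [2, 3)
the [3, ∞) slice contributes ∫ t**(-4)·t^(s-1) dt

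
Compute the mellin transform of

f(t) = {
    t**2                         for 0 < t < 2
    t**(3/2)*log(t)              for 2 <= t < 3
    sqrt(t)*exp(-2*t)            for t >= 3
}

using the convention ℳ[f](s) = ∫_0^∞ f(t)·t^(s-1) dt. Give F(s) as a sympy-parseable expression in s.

strip the shared t-power: t**(3/2) on [0, 2); t*log(t) on [2, 3); exp(-2*t) on [3, ∞)
cuts at 2, 3: linearity sums the 3 kernel integrals
on [0, 2) integrate f = t**2 against the kernel
∫ t**(3/2)*log(t)·t^(s-1) over [2, 3)
on [3, ∞): add ∫ sqrt(t)*exp(-2*t)·t^(s-1) dt

6**(1/2 - s)*(-4*12**(s + 1/2)*(s + 2)*(2*s + 1)*log(2) - 8*12**(s + 1/2)*(s + 2)*log(2) + 8*12**(s + 1/2)*(s + 2) + 2*12**(s + 1/2)*sqrt(2)*(8*s + (2*s + 1)**2 + 8) + 6*18**(s + 1/2)*(s + 2)*(2*s + 1)*log(3) - 12*18**(s + 1/2)*(s + 2) + 12*18**(s + 1/2)*(s + 2)*log(3) + 3**(s + 1/2)*(s + 2)*(8*s + (2*s + 1)**2 + 8)*uppergamma(s + 1/2, 6))/(6*(s + 2)*(8*s + (2*s + 1)**2 + 8))
  Re(s) > -2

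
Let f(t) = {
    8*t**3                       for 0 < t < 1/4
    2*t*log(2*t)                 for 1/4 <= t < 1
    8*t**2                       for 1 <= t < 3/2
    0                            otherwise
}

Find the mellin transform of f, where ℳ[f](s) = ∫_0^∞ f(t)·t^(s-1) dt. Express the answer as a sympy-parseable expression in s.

(-64*2**(2*s)*(s + 1)**2*(s + 3) + 16*2**(2*s)*(s + 1)*(s + 2)*(s + 3)*log(2) - 16*2**(2*s)*(s + 2)*(s + 3) + 144*6**s*(s + 1)**2*(s + 3) + (s + 1)**2*(s + 2) + 4*(s + 1)*(s + 2)*(s + 3)*log(2) + 4*(s + 2)*(s + 3))/(8*2**(2*s)*(s + 1)**2*(s + 2)*(s + 3))
  Re(s) > -3

the common scale on t comes off first: t**3 on [0, 1/2); t*log(t) on [1/2, 2); 2*t**2 on [2, 3)
remove the shared t-power first: t**2 on [0, 1/2); log(t) on [1/2, 2); 2*t on [2, 3)
integrate the 3 segments split at 1/4, 1, then add the results
∫ over [0, 1/4) of 8*t**3·t^(s-1) joins the sum
for t in [1/4, 1): the term is ∫ 2*t*log(2*t)·t^(s-1)
piece [1, 3/2): integrate 8*t**2 against the kernel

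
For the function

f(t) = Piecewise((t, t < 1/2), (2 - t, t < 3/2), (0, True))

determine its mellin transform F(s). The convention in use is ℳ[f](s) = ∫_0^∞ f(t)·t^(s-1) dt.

(3**s*s + 4*3**s - 2*s - 4)/(2*2**s*s*(s + 1))
  Re(s) > -1

slice at 1/2, transform all 2 pieces, and sum them
∫ over [0, 1/2) of t·t^(s-1) joins the sum
∫ over [1/2, 3/2) of (2 - t)·t^(s-1) joins the sum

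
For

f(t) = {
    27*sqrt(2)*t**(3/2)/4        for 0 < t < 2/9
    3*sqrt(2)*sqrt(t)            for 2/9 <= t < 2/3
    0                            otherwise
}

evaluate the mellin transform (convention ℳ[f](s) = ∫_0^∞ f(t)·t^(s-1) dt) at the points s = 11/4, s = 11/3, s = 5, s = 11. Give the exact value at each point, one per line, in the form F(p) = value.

F(11/4) = -112*2**(3/4)*sqrt(3)/53703 + 32*6**(3/4)/351
F(11/3) = 16*6**(2/3)*(-37 + 5022*3**(1/6))/1694925
F(5) = -320/2814669 + 128*sqrt(3)/2673
F(11) = -4096/668300343525 + 8192*sqrt(3)/4074381

undo the common scale on t: 3*sqrt(6)*t**(3/2)/4 on [0, 2/3); sqrt(6)*sqrt(t) on [2/3, 2)
remove the common scale on t first: t**(3/2) on [0, 1); 2*sqrt(t) on [1, 3)
breakpoints 2/9: one integral from each of the 2 segments
piece [0, 2/9): integrate 27*sqrt(2)*t**(3/2)/4 against the kernel
on [2/9, 2/3): add ∫ 3*sqrt(2)*sqrt(t)·t^(s-1) dt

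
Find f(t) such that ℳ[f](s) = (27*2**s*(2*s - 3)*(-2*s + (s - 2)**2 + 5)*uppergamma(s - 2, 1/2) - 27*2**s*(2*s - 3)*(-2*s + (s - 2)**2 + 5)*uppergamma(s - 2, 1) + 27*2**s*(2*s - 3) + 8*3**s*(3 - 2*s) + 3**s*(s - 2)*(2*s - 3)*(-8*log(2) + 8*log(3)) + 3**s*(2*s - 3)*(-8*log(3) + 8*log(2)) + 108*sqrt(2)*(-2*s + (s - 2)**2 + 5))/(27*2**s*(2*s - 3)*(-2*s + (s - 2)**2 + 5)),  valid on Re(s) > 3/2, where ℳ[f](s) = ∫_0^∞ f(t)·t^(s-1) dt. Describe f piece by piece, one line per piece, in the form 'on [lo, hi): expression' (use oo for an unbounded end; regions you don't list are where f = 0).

on [0, 1/2): t**(-3/2)
on [1/2, 1): exp(-t)/t**2
on [1, 3/2): log(t)/t**3

strip the shared t-power: 1/sqrt(t) on [0, 1/2); exp(-t)/t on [1/2, 1); log(t)/t**2 on [1, 3/2)
the shared t-power comes off first: sqrt(t) on [0, 1/2); exp(-t) on [1/2, 1); log(t)/t on [1, 3/2)
split f at 1/2, 1: ℳ[f](s) collects 3 kernel integrals
[0, 1/2) adds the kernel integral of t**(-3/2)
on [1/2, 1): add ∫ exp(-t)/t**2·t^(s-1) dt
the [1, 3/2) slice contributes ∫ log(t)/t**3·t^(s-1) dt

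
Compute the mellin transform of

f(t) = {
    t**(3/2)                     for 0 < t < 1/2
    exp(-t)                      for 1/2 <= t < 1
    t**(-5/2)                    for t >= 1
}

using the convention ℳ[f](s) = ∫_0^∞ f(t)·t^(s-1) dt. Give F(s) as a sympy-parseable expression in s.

(2*2**s*(2*s - 5)*(2*s + 3)*uppergamma(s, 1/2) - 2*2**s*(2*s - 5)*(2*s + 3)*uppergamma(s, 1) - 4*2**s*(2*s + 3) + sqrt(2)*(2*s - 5))/(2*2**s*(2*s - 5)*(2*s + 3))
  -3/2 < Re(s) < 5/2

split f at 1/2, 1: ℳ[f](s) collects 3 kernel integrals
on [0, 1/2) integrate f = t**(3/2) against the kernel
between 1/2 and 1 the integrand is exp(-t)·t^(s-1)
segment [1, ∞) carries t**(-5/2); integrate it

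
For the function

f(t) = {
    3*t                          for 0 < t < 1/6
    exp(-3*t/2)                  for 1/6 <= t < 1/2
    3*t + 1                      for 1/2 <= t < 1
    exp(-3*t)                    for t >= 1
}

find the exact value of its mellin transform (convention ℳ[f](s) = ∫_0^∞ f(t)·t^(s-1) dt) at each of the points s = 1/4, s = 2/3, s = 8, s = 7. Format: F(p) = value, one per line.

invert the common scale on t to get t on [0, 1/2); exp(-t/2) on [1/2, 3/2); t + 1 on [3/2, 3); …
slice at 1/6, 1/2, 1, transform all 4 pieces, and sum them
over [0, 1/6), the kernel integral of 3*t enters the sum
between 1/6 and 1/2 the integrand is exp(-3*t/2)·t^(s-1)
∫ (3*t + 1)·t^(s-1) over [1/2, 1)
the [1, ∞) slice contributes ∫ exp(-3*t)·t^(s-1) dt

F(1/4) = 6**(3/4)*(-26*3**(1/4) - 5*sqrt(2)*uppergamma(1/4, 3/4) + 5*2**(1/4)*uppergamma(1/4, 3) + 2 + 5*sqrt(2)*uppergamma(1/4, 1/4) + 32*6**(1/4))/30
F(2/3) = -6*2**(1/3)/5 - 12**(1/3)*uppergamma(2/3, 3/4)/3 + 3**(1/3)*uppergamma(2/3, 3)/3 + 6**(1/3)/20 + 12**(1/3)*uppergamma(2/3, 1/4)/3 + 33/10
F(8) = -19423535*exp(-3/4)/46656 + 55289551/120932352 + 11114*exp(-3)/729 + 106028861*exp(-1/4)/419904
F(7) = -693689*exp(-3/4)/7776 + 1553*exp(-3)/243 + 1009711/1959552 + 3786745*exp(-1/4)/69984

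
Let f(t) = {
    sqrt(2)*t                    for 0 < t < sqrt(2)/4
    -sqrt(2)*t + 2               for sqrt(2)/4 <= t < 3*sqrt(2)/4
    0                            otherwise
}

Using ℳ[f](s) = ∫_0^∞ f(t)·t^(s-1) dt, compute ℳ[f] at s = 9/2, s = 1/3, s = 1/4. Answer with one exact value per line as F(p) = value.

remove the power substitution first: sqrt(2)*sqrt(t) on [0, 1/8); -sqrt(2)*sqrt(t) + 2 on [1/8, 9/8)
reversing the common scale on t: sqrt(t) on [0, 1/4); 2 - sqrt(t) on [1/4, 9/4)
peel off the power substitution: t on [0, 1/2); 2 - t on [1/2, 3/2)
integrate the 2 segments split at sqrt(2)/4, then add the results
segment 0 to sqrt(2)/4 holds sqrt(2)*t; add its integral
∫ over [sqrt(2)/4, 3*sqrt(2)/4) of (-sqrt(2)*t + 2)·t^(s-1) joins the sum

F(9/2) = 2**(1/4)*(-26 + 1377*sqrt(3))/12672
F(1/3) = 3*sqrt(2)*(-14 + 13*3**(1/3))/16
F(1/4) = 2**(5/8)*(-18 + 17*3**(1/4))/5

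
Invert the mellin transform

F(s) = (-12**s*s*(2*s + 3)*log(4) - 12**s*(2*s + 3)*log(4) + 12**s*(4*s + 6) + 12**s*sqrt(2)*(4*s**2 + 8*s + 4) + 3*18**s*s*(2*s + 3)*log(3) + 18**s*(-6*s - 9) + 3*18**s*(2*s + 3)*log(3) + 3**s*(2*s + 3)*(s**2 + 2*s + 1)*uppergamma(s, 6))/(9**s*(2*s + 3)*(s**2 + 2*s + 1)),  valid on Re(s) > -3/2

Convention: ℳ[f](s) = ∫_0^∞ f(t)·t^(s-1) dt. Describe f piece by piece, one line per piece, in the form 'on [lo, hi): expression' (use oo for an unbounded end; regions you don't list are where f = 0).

undo the common scale on t: t**(3/2) on [0, 2); t*log(t) on [2, 3); exp(-2*t) on [3, ∞)
integrate the 3 segments split at 4/3, 2, then add the results
for t in [0, 4/3): the term is ∫ 3*sqrt(6)*t**(3/2)/4·t^(s-1)
∫ 3*t*log(3*t/2)/2·t^(s-1) over [4/3, 2)
on [2, ∞) integrate f = exp(-3*t) against the kernel

on [0, 4/3): 3*sqrt(6)*t**(3/2)/4
on [4/3, 2): 3*t*log(3*t/2)/2
on [2, oo): exp(-3*t)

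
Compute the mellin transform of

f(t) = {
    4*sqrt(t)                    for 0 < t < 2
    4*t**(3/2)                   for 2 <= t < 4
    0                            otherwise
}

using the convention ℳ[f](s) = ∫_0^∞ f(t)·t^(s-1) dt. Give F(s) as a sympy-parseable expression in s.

split f at 2: ℳ[f](s) collects 2 kernel integrals
piece [0, 2): integrate 4*sqrt(t) against the kernel
∫ over [2, 4) of 4*t**(3/2)·t^(s-1) joins the sum

2**(s + 3)*(2**(s + 3) + 2**(s + 4)*s - 2*sqrt(2)*s + sqrt(2))/(4*s**2 + 8*s + 3)
  Re(s) > -1/2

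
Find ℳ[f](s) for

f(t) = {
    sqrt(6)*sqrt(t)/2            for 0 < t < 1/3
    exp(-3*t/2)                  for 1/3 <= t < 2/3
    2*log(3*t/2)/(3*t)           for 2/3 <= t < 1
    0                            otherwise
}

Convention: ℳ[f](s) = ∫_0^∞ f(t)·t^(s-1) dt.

3**(-s - 1)*(3*2**s*(2*s + 1)*(s**2 - 2*s + 1)*uppergamma(s, 1/2) - 3*2**s*(2*s + 1)*(s**2 - 2*s + 1)*uppergamma(s, 1) + 2**s*(6*s + 3) + 3**s*s*(2*s + 1)*(-2*log(2) + 2*log(3)) + 3**s*(-4*s - 2) + 3**s*(2*s + 1)*(-2*log(3) + 2*log(2)) + sqrt(2)*(3*s**2 - 6*s + 3))/((2*s + 1)*(s**2 - 2*s + 1))
  Re(s) > -1/2

strip the common scale on t: sqrt(t) on [0, 1/2); exp(-t) on [1/2, 1); log(t)/t on [1, 3/2)
along the cuts 1/3, 2/3, ℳ[f](s) splits into 3 integrals
[0, 1/3) adds the kernel integral of sqrt(6)*sqrt(t)/2
piece [1/3, 2/3): integrate exp(-3*t/2) against the kernel
segment [2/3, 1) carries 2*log(3*t/2)/(3*t); integrate it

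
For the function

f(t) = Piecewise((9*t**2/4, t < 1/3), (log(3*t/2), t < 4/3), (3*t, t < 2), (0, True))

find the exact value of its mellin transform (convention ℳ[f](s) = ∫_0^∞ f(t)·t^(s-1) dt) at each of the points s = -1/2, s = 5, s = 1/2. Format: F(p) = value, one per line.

strip the common scale on t: t**2 on [0, 1/2); log(t) on [1/2, 2); 2*t on [2, 3)
cuts at 1/3, 4/3: linearity sums the 3 kernel integrals
[0, 1/3) adds the kernel integral of 9*t**2/4
∫ over [1/3, 4/3) of log(3*t/2)·t^(s-1) joins the sum
over [4/3, 2), the kernel integral of 3*t enters the sum

F(-1/2) = sqrt(3)*(-18*log(2) - 11 + 12*sqrt(6))/6
F(5) = 205*log(2)/243 + 14810143/510300
F(1/2) = sqrt(3)*(-277 + 180*log(2) + 120*sqrt(6))/90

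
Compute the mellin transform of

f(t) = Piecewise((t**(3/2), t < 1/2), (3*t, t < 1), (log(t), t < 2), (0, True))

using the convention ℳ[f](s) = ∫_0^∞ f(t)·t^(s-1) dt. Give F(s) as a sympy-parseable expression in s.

f breaks at 1/2, 1 into 3 integrals to sum
the [0, 1/2) slice contributes ∫ t**(3/2)·t^(s-1) dt
the [1/2, 1) slice contributes ∫ 3*t·t^(s-1) dt
∫ log(t)·t^(s-1) over [1, 2)

(-2*2**(2*s)*(s + 1)*(2*s + 3) + 6*2**s*s**2*(2*s + 3) + 2*2**s*(s + 1)*(2*s + 3) + 4**s*s*(s + 1)*(2*s + 3)*log(4) + sqrt(2)*s**2*(s + 1) - 3*s**2*(2*s + 3))/(2*2**s*s**2*(s + 1)*(2*s + 3))
  Re(s) > -3/2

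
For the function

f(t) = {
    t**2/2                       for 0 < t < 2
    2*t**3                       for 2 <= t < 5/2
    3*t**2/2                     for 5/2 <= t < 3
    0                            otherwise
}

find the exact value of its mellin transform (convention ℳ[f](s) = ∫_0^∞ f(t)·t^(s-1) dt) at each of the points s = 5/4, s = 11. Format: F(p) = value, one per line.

F(5/4) = -1392*2**(1/4)/221 + 9875*2**(3/4)*5**(1/4)/1768 + 162*3**(1/4)/13
F(11) = 81241403239/372736

along the cuts 2, 5/2, ℳ[f](s) splits into 3 integrals
[0, 2) adds the kernel integral of t**2/2
segment 2 to 5/2 holds 2*t**3; add its integral
on [5/2, 3) integrate f = 3*t**2/2 against the kernel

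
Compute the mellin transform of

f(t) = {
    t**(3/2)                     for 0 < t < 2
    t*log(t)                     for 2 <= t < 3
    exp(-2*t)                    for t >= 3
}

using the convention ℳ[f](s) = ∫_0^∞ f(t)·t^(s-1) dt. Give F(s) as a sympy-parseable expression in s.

summing 3 kernel integrals split by 2, 3 yields ℳ[f](s)
the [0, 2) slice contributes ∫ t**(3/2)·t^(s-1) dt
between 2 and 3 the integrand is t*log(t)·t^(s-1)
segment 3 to ∞ holds exp(-2*t); add its integral

(-12**s*s*(2*s + 3)*log(4) - 12**s*(2*s + 3)*log(4) + 12**s*(4*s + 6) + 12**s*sqrt(2)*(4*s**2 + 8*s + 4) + 3*18**s*s*(2*s + 3)*log(3) + 18**s*(-6*s - 9) + 3*18**s*(2*s + 3)*log(3) + 3**s*(2*s + 3)*(s**2 + 2*s + 1)*uppergamma(s, 6))/(6**s*(2*s + 3)*(s**2 + 2*s + 1))
  Re(s) > -3/2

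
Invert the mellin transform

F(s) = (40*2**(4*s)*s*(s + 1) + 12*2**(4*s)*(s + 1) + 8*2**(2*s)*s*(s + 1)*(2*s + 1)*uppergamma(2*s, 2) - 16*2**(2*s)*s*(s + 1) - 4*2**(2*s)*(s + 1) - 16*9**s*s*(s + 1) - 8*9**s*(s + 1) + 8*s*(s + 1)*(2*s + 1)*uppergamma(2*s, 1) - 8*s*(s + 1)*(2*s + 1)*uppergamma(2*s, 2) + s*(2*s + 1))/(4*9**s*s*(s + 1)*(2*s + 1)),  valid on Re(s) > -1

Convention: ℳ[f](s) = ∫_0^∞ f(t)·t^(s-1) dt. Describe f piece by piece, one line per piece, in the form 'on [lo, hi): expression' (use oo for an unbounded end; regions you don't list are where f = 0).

the power substitution comes off first: 9*t**2/4 on [0, 1/3); exp(-3*t) on [1/3, 2/3); 3*t/2 + 1 on [2/3, 1); …
the common scale on t comes off first: t**2 on [0, 1/2); exp(-2*t) on [1/2, 1); t + 1 on [1, 3/2); …
split f at 1/9, 4/9, 1, 16/9: ℳ[f](s) collects 5 kernel integrals
over [0, 1/9), the kernel integral of 9*t/4 enters the sum
between 1/9 and 4/9 the integrand is exp(-3*sqrt(t))·t^(s-1)
segment [4/9, 1) carries (3*sqrt(t)/2 + 1); integrate it
[1, 16/9) adds the kernel integral of (3*sqrt(t)/2 + 3)
on [16/9, ∞): add ∫ exp(-3*sqrt(t)/2)·t^(s-1) dt

on [0, 1/9): 9*t/4
on [1/9, 4/9): exp(-3*sqrt(t))
on [4/9, 1): 3*sqrt(t)/2 + 1
on [1, 16/9): 3*sqrt(t)/2 + 3
on [16/9, oo): exp(-3*sqrt(t)/2)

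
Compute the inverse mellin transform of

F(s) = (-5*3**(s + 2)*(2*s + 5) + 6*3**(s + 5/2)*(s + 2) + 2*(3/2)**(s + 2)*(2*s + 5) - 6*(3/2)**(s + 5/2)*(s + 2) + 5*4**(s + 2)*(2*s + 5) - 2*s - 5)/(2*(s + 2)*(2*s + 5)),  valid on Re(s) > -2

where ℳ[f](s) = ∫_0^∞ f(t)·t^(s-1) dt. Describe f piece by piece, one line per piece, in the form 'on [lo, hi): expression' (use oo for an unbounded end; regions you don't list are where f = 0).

slice at 1, 3/2, 3, transform all 4 pieces, and sum them
∫ t**2/2·t^(s-1) over [0, 1)
over [1, 3/2), the kernel integral of t**2 enters the sum
on [3/2, 3) integrate f = 3*t**(5/2)/2 against the kernel
on [3, 4) integrate f = 5*t**2/2 against the kernel

on [0, 1): t**2/2
on [1, 3/2): t**2
on [3/2, 3): 3*t**(5/2)/2
on [3, 4): 5*t**2/2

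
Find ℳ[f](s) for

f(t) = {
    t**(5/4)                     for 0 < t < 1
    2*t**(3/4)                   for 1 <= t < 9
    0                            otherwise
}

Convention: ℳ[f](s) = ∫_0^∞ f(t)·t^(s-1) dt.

reversing the shared t-power: t**(3/4) on [0, 1); 2*t**(1/4) on [1, 9)
reversing the power substitution: t**(3/2) on [0, 1); 2*sqrt(t) on [1, 3)
decompose at 1; ℳ[f](s) sums the 2 pieces' integrals
the [0, 1) slice contributes ∫ t**(5/4)·t^(s-1) dt
the [1, 9) slice contributes ∫ 2*t**(3/4)·t^(s-1) dt

4*(2*3**(2*s + 3/2)*(4*s + 5) - 4*s - 7)/((4*s + 3)*(4*s + 5))
  Re(s) > -5/4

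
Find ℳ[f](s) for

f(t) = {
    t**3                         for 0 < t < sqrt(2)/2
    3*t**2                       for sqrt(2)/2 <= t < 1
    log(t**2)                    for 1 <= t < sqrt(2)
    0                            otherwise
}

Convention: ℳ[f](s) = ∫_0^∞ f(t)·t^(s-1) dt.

(sqrt(2)/2)**s*(12*2**(s/2)*s**2*(s + 3) + 8*2**(s/2)*(s + 2)*(s + 3) + 4*2**s*s*(s + 2)*(s + 3)*log(2) - 8*2**s*(s + 2)*(s + 3) + sqrt(2)*s**2*(s + 2) - 6*s**2*(s + 3))/(4*s**2*(s + 2)*(s + 3))
  Re(s) > -3

invert the power substitution to get t**(3/2) on [0, 1/2); 3*t on [1/2, 1); log(t) on [1, 2)
integrate the 3 segments split at sqrt(2)/2, 1, then add the results
for t in [0, sqrt(2)/2): the term is ∫ t**3·t^(s-1)
the [sqrt(2)/2, 1) slice contributes ∫ 3*t**2·t^(s-1) dt
∫ log(t**2)·t^(s-1) over [1, sqrt(2))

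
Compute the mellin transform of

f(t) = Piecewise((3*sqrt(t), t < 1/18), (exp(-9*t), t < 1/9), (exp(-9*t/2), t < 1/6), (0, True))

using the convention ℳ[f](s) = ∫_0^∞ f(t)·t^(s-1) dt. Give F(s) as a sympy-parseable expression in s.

(2**s*(2*s + 1)*uppergamma(s, 1/2) - 2**s*(2*s + 1)*uppergamma(s, 1) + 4**s*(2*s + 1)*uppergamma(s, 1/2) - 4**s*(2*s + 1)*uppergamma(s, 3/4) + sqrt(2))/(18**s*(2*s + 1))
  Re(s) > -1/2

strip the common scale on t: sqrt(3)*sqrt(t) on [0, 1/6); exp(-3*t) on [1/6, 1/3); exp(-3*t/2) on [1/3, 1/2)
strip the common scale on t: sqrt(t) on [0, 1/2); exp(-t) on [1/2, 1); exp(-t/2) on [1, 3/2)
treat the 3 regions marked off by 1/18, 1/9 separately and sum
for t in [0, 1/18): the term is ∫ 3*sqrt(t)·t^(s-1)
for t in [1/18, 1/9): the term is ∫ exp(-9*t)·t^(s-1)
segment [1/9, 1/6) carries exp(-9*t/2); integrate it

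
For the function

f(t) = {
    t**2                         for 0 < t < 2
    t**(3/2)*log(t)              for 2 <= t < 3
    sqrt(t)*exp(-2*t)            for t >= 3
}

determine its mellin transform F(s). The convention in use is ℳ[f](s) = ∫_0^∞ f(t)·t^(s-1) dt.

peel off the shared t-power: t**(3/2) on [0, 2); t*log(t) on [2, 3); exp(-2*t) on [3, ∞)
decompose at 2, 3; ℳ[f](s) sums the 3 pieces' integrals
over [0, 2), the kernel integral of t**2 enters the sum
on [2, 3): add ∫ t**(3/2)*log(t)·t^(s-1) dt
between 3 and ∞ the integrand is sqrt(t)*exp(-2*t)·t^(s-1)

6**(1/2 - s)*(-4*12**(s + 1/2)*(s + 2)*(2*s + 1)*log(2) - 8*12**(s + 1/2)*(s + 2)*log(2) + 8*12**(s + 1/2)*(s + 2) + 2*12**(s + 1/2)*sqrt(2)*(8*s + (2*s + 1)**2 + 8) + 6*18**(s + 1/2)*(s + 2)*(2*s + 1)*log(3) - 12*18**(s + 1/2)*(s + 2) + 12*18**(s + 1/2)*(s + 2)*log(3) + 3**(s + 1/2)*(s + 2)*(8*s + (2*s + 1)**2 + 8)*uppergamma(s + 1/2, 6))/(6*(s + 2)*(8*s + (2*s + 1)**2 + 8))
  Re(s) > -2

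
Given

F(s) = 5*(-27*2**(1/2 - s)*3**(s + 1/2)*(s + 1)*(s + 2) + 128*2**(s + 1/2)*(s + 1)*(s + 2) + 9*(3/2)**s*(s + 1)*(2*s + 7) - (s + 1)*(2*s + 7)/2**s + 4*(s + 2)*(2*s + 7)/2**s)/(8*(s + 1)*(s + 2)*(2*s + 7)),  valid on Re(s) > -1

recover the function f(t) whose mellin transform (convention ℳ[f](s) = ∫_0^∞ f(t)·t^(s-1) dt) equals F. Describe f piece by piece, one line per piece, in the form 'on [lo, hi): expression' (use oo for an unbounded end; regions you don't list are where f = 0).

on [0, 1/2): 5*t
on [1/2, 3/2): 5*t**2/2
on [3/2, 2): 5*t**(7/2)

integrate the 3 segments split at 1/2, 3/2, then add the results
∫ 5*t·t^(s-1) over [0, 1/2)
for t in [1/2, 3/2): the term is ∫ 5*t**2/2·t^(s-1)
∫ 5*t**(7/2)·t^(s-1) over [3/2, 2)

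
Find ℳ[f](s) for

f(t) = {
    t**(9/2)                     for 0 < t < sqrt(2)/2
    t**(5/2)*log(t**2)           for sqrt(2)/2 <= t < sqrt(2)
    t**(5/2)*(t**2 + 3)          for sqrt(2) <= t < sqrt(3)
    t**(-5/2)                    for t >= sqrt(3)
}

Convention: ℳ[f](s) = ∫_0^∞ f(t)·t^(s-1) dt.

peel off the shared t-power: t**(5/2) on [0, sqrt(2)/2); sqrt(t)*log(t**2) on [sqrt(2)/2, sqrt(2)); sqrt(t)*(t**2 + 3) on [sqrt(2), sqrt(3)); …
remove the shared t-power first: t**2 on [0, sqrt(2)/2); log(t**2) on [sqrt(2)/2, sqrt(2)); t**2 + 3 on [sqrt(2), sqrt(3)); …
invert the power substitution to get t on [0, 1/2); log(t) on [1/2, 2); t + 3 on [2, 3); …
treat the 4 regions marked off by sqrt(2)/2, sqrt(2), sqrt(3) separately and sum
on [0, sqrt(2)/2): add ∫ t**(9/2)·t^(s-1) dt
∫ t**(5/2)*log(t**2)·t^(s-1) over [sqrt(2)/2, sqrt(2))
∫ t**(5/2)*(t**2 + 3)·t^(s-1) over [sqrt(2), sqrt(3))
the [sqrt(3), ∞) slice contributes ∫ t**(-5/2)·t^(s-1) dt

2**(-s/2 - 5/4)*(27*2**(s + 5/2)*(s/2 + 9/4)*(s - 5/2)*(s + 5/2)*log(2) - 54*2**(s + 5/2)*(s/2 + 9/4)*(s - 5/2) - 135*2**(s + 5/2)*(s - 5/2)*(s + 5/2)**2/2 - 81*2**(s + 5/2)*(s - 5/2)*(s + 5/2) - sqrt(3)*6**(s/2 + 5/4)*(s/2 + 9/4)*(s + 5/2)**2 + 81*6**(s/2 + 5/4)*(s - 5/2)*(s + 5/2)**2 + 81*6**(s/2 + 5/4)*(s - 5/2)*(s + 5/2) + 27*(s/2 + 9/4)*(s - 5/2)*(s + 5/2)*log(2) + 27*(s - 5/2)*(s + 5/2)**2/4 + (s - 5/2)*(27*s + 243/2))/(27*(s/2 + 9/4)*(s - 5/2)*(s + 5/2)**2)
  -9/2 < Re(s) < 5/2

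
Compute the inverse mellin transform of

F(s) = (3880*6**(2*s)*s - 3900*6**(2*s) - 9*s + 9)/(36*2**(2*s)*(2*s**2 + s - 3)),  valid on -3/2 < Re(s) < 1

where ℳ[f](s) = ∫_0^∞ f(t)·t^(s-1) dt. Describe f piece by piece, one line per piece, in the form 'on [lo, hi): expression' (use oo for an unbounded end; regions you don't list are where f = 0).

strip the shared t-power: sqrt(t) on [0, 1/4); 2*sqrt(t) on [1/4, 9); t**(-2) on [9, ∞)
peel off the power substitution: t on [0, 1/2); 2*t on [1/2, 3); t**(-4) on [3, ∞)
treat the 3 regions marked off by 1/4, 9 separately and sum
∫ t**(3/2)·t^(s-1) over [0, 1/4)
between 1/4 and 9 the integrand is 2*t**(3/2)·t^(s-1)
[9, ∞) adds the kernel integral of 1/t

on [0, 1/4): t**(3/2)
on [1/4, 9): 2*t**(3/2)
on [9, oo): 1/t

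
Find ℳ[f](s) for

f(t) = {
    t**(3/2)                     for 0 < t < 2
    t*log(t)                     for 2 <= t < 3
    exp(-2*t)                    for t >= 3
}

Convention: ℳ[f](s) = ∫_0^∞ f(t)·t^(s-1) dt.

(-12**s*s*(2*s + 3)*log(4) - 12**s*(2*s + 3)*log(4) + 12**s*(4*s + 6) + 12**s*sqrt(2)*(4*s**2 + 8*s + 4) + 3*18**s*s*(2*s + 3)*log(3) + 18**s*(-6*s - 9) + 3*18**s*(2*s + 3)*log(3) + 3**s*(2*s + 3)*(s**2 + 2*s + 1)*uppergamma(s, 6))/(6**s*(2*s + 3)*(s**2 + 2*s + 1))
  Re(s) > -3/2

breakpoints 2, 3: one integral from each of the 3 segments
piece [0, 2): integrate t**(3/2) against the kernel
[2, 3) adds the kernel integral of t*log(t)
∫ exp(-2*t)·t^(s-1) over [3, ∞)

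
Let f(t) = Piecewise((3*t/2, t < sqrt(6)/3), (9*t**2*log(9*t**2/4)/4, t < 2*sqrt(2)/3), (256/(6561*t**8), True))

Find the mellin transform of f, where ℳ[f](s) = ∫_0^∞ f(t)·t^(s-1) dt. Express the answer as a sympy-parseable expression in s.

back out the common scale on t: t on [0, sqrt(6)/2); t**2*log(t**2) on [sqrt(6)/2, sqrt(2)); t**(-8) on [sqrt(2), ∞)
the power substitution comes off first: sqrt(t) on [0, 3/2); t*log(t) on [3/2, 2); t**(-4) on [2, ∞)
slice at sqrt(6)/3, 2*sqrt(2)/3, transform all 3 pieces, and sum them
piece [0, sqrt(6)/3): integrate 3*t/2 against the kernel
piece [sqrt(6)/3, 2*sqrt(2)/3): integrate 9*t**2*log(9*t**2/4)/4 against the kernel
over [2*sqrt(2)/3, ∞), the kernel integral of 256/(6561*t**8) enters the sum

2**(s/2)*(32*2**s*s*(s - 8)*(s + 1)*log(2) - 64*2**s*(s - 8)*(s + 1) + 64*2**s*(s - 8)*(s + 1)*log(2) - 2**s*(s + 1)*(s**2 + 4*s + 4) + 3**(s/2)*s*(s - 8)*(s + 1)*(-24*log(3) + 24*log(2)) + 3**(s/2)*(s - 8)*(s + 1)*(-48*log(3) + 48*log(2)) + 48*3**(s/2)*(s - 8)*(s + 1) + 8*3**(s/2)*sqrt(6)*(s - 8)*(s**2 + 4*s + 4))/(16*3**s*(s - 8)*(s + 1)*(s**2 + 4*s + 4))
  -1 < Re(s) < 8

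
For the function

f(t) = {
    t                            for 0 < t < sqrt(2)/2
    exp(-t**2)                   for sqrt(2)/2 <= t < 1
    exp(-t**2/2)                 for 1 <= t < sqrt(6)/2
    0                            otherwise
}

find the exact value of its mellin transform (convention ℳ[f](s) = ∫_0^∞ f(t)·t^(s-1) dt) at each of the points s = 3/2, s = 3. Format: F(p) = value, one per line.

invert the power substitution to get sqrt(t) on [0, 1/2); exp(-t) on [1/2, 1); exp(-t/2) on [1, 3/2)
along the cuts sqrt(2)/2, 1, ℳ[f](s) splits into 3 integrals
between 0 and sqrt(2)/2 the integrand is t·t^(s-1)
the [sqrt(2)/2, 1) slice contributes ∫ exp(-t**2)·t^(s-1) dt
∫ exp(-t**2/2)·t^(s-1) over [1, sqrt(6)/2)

F(3/2) = -2**(3/4)*uppergamma(3/4, 3/4)/2 - uppergamma(3/4, 1)/2 + 2**(3/4)/10 + uppergamma(3/4, 1/2)/2 + 2**(3/4)*uppergamma(3/4, 1/2)/2
F(3) = -sqrt(6)*exp(-3/4)/2 - sqrt(2)*sqrt(pi)*erfc(sqrt(3)/2)/2 - exp(-1)/2 - sqrt(pi)*erfc(1)/4 + 1/16 + sqrt(pi)*erfc(sqrt(2)/2)/4 + sqrt(2)*exp(-1/2)/4 + sqrt(2)*sqrt(pi)*erfc(sqrt(2)/2)/2 + exp(-1/2)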